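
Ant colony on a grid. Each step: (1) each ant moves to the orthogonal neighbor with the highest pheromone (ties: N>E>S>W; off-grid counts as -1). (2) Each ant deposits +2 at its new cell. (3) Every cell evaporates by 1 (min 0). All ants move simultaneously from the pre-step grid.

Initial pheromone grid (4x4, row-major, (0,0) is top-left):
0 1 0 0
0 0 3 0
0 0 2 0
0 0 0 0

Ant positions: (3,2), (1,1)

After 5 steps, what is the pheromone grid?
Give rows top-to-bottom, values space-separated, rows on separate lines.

After step 1: ants at (2,2),(1,2)
  0 0 0 0
  0 0 4 0
  0 0 3 0
  0 0 0 0
After step 2: ants at (1,2),(2,2)
  0 0 0 0
  0 0 5 0
  0 0 4 0
  0 0 0 0
After step 3: ants at (2,2),(1,2)
  0 0 0 0
  0 0 6 0
  0 0 5 0
  0 0 0 0
After step 4: ants at (1,2),(2,2)
  0 0 0 0
  0 0 7 0
  0 0 6 0
  0 0 0 0
After step 5: ants at (2,2),(1,2)
  0 0 0 0
  0 0 8 0
  0 0 7 0
  0 0 0 0

0 0 0 0
0 0 8 0
0 0 7 0
0 0 0 0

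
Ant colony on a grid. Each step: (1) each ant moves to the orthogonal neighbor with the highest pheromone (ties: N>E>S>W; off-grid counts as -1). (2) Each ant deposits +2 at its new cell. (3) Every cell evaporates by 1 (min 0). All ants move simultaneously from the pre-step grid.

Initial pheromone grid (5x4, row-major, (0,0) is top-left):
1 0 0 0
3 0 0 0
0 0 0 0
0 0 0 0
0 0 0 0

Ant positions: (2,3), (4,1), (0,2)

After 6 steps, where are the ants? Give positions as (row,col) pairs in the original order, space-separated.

Step 1: ant0:(2,3)->N->(1,3) | ant1:(4,1)->N->(3,1) | ant2:(0,2)->E->(0,3)
  grid max=2 at (1,0)
Step 2: ant0:(1,3)->N->(0,3) | ant1:(3,1)->N->(2,1) | ant2:(0,3)->S->(1,3)
  grid max=2 at (0,3)
Step 3: ant0:(0,3)->S->(1,3) | ant1:(2,1)->N->(1,1) | ant2:(1,3)->N->(0,3)
  grid max=3 at (0,3)
Step 4: ant0:(1,3)->N->(0,3) | ant1:(1,1)->N->(0,1) | ant2:(0,3)->S->(1,3)
  grid max=4 at (0,3)
Step 5: ant0:(0,3)->S->(1,3) | ant1:(0,1)->E->(0,2) | ant2:(1,3)->N->(0,3)
  grid max=5 at (0,3)
Step 6: ant0:(1,3)->N->(0,3) | ant1:(0,2)->E->(0,3) | ant2:(0,3)->S->(1,3)
  grid max=8 at (0,3)

(0,3) (0,3) (1,3)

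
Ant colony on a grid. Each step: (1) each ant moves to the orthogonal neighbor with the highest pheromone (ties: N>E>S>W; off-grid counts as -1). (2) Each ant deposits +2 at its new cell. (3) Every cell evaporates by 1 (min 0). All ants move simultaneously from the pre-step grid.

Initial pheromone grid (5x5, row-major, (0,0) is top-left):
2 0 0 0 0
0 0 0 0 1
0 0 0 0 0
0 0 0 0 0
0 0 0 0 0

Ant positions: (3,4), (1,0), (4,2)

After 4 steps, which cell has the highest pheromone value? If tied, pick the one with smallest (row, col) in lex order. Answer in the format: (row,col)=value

Answer: (0,0)=2

Derivation:
Step 1: ant0:(3,4)->N->(2,4) | ant1:(1,0)->N->(0,0) | ant2:(4,2)->N->(3,2)
  grid max=3 at (0,0)
Step 2: ant0:(2,4)->N->(1,4) | ant1:(0,0)->E->(0,1) | ant2:(3,2)->N->(2,2)
  grid max=2 at (0,0)
Step 3: ant0:(1,4)->N->(0,4) | ant1:(0,1)->W->(0,0) | ant2:(2,2)->N->(1,2)
  grid max=3 at (0,0)
Step 4: ant0:(0,4)->S->(1,4) | ant1:(0,0)->E->(0,1) | ant2:(1,2)->N->(0,2)
  grid max=2 at (0,0)
Final grid:
  2 1 1 0 0
  0 0 0 0 1
  0 0 0 0 0
  0 0 0 0 0
  0 0 0 0 0
Max pheromone 2 at (0,0)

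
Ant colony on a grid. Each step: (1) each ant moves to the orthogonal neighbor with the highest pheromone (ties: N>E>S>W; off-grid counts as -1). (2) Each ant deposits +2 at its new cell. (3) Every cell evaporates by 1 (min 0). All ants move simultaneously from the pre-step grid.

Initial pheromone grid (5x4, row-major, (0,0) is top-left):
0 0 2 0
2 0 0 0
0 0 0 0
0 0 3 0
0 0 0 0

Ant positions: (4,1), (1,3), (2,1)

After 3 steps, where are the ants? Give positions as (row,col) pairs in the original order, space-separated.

Step 1: ant0:(4,1)->N->(3,1) | ant1:(1,3)->N->(0,3) | ant2:(2,1)->N->(1,1)
  grid max=2 at (3,2)
Step 2: ant0:(3,1)->E->(3,2) | ant1:(0,3)->W->(0,2) | ant2:(1,1)->W->(1,0)
  grid max=3 at (3,2)
Step 3: ant0:(3,2)->N->(2,2) | ant1:(0,2)->E->(0,3) | ant2:(1,0)->N->(0,0)
  grid max=2 at (3,2)

(2,2) (0,3) (0,0)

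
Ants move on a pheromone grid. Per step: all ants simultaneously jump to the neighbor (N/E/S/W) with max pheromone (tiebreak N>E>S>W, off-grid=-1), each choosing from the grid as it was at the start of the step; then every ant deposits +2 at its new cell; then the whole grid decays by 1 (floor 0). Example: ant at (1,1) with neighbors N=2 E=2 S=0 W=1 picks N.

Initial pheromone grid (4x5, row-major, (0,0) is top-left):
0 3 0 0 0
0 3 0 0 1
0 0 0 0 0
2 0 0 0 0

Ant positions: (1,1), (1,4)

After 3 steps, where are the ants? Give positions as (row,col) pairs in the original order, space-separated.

Step 1: ant0:(1,1)->N->(0,1) | ant1:(1,4)->N->(0,4)
  grid max=4 at (0,1)
Step 2: ant0:(0,1)->S->(1,1) | ant1:(0,4)->S->(1,4)
  grid max=3 at (0,1)
Step 3: ant0:(1,1)->N->(0,1) | ant1:(1,4)->N->(0,4)
  grid max=4 at (0,1)

(0,1) (0,4)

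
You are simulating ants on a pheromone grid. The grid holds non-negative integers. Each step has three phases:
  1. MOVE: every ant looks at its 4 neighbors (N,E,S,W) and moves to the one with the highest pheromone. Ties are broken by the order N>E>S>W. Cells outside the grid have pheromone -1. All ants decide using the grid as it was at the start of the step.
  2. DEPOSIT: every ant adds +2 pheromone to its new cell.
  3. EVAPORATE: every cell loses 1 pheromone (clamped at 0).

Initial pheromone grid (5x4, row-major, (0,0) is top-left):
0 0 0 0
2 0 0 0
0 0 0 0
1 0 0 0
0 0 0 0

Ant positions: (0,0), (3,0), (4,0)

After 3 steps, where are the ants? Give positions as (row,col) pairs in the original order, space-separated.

Step 1: ant0:(0,0)->S->(1,0) | ant1:(3,0)->N->(2,0) | ant2:(4,0)->N->(3,0)
  grid max=3 at (1,0)
Step 2: ant0:(1,0)->S->(2,0) | ant1:(2,0)->N->(1,0) | ant2:(3,0)->N->(2,0)
  grid max=4 at (1,0)
Step 3: ant0:(2,0)->N->(1,0) | ant1:(1,0)->S->(2,0) | ant2:(2,0)->N->(1,0)
  grid max=7 at (1,0)

(1,0) (2,0) (1,0)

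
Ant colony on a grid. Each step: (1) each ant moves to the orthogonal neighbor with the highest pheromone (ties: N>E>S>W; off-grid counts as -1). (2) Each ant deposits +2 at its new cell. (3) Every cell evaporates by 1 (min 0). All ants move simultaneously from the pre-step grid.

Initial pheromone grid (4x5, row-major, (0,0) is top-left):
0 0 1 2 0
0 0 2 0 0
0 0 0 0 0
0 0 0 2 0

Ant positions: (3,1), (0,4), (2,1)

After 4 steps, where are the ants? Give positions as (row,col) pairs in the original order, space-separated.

Step 1: ant0:(3,1)->N->(2,1) | ant1:(0,4)->W->(0,3) | ant2:(2,1)->N->(1,1)
  grid max=3 at (0,3)
Step 2: ant0:(2,1)->N->(1,1) | ant1:(0,3)->E->(0,4) | ant2:(1,1)->E->(1,2)
  grid max=2 at (0,3)
Step 3: ant0:(1,1)->E->(1,2) | ant1:(0,4)->W->(0,3) | ant2:(1,2)->W->(1,1)
  grid max=3 at (0,3)
Step 4: ant0:(1,2)->W->(1,1) | ant1:(0,3)->E->(0,4) | ant2:(1,1)->E->(1,2)
  grid max=4 at (1,1)

(1,1) (0,4) (1,2)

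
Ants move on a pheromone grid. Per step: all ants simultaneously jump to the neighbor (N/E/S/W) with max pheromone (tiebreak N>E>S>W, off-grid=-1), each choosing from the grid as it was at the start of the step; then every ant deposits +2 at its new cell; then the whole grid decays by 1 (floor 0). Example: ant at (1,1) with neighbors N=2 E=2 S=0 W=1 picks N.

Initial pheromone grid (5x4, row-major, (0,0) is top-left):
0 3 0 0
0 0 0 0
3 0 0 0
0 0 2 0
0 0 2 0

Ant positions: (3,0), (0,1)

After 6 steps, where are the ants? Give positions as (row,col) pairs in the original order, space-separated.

Step 1: ant0:(3,0)->N->(2,0) | ant1:(0,1)->E->(0,2)
  grid max=4 at (2,0)
Step 2: ant0:(2,0)->N->(1,0) | ant1:(0,2)->W->(0,1)
  grid max=3 at (0,1)
Step 3: ant0:(1,0)->S->(2,0) | ant1:(0,1)->E->(0,2)
  grid max=4 at (2,0)
Step 4: ant0:(2,0)->N->(1,0) | ant1:(0,2)->W->(0,1)
  grid max=3 at (0,1)
Step 5: ant0:(1,0)->S->(2,0) | ant1:(0,1)->E->(0,2)
  grid max=4 at (2,0)
Step 6: ant0:(2,0)->N->(1,0) | ant1:(0,2)->W->(0,1)
  grid max=3 at (0,1)

(1,0) (0,1)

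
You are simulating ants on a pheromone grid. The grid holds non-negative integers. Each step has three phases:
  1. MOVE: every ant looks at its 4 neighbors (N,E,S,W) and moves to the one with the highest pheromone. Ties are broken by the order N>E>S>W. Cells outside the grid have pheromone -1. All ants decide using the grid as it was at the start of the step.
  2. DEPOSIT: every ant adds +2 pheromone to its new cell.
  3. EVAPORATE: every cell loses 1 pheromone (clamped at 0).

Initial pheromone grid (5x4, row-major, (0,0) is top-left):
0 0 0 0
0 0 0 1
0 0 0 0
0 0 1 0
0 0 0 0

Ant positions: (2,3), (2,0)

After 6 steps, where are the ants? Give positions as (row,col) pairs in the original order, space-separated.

Step 1: ant0:(2,3)->N->(1,3) | ant1:(2,0)->N->(1,0)
  grid max=2 at (1,3)
Step 2: ant0:(1,3)->N->(0,3) | ant1:(1,0)->N->(0,0)
  grid max=1 at (0,0)
Step 3: ant0:(0,3)->S->(1,3) | ant1:(0,0)->E->(0,1)
  grid max=2 at (1,3)
Step 4: ant0:(1,3)->N->(0,3) | ant1:(0,1)->E->(0,2)
  grid max=1 at (0,2)
Step 5: ant0:(0,3)->S->(1,3) | ant1:(0,2)->E->(0,3)
  grid max=2 at (0,3)
Step 6: ant0:(1,3)->N->(0,3) | ant1:(0,3)->S->(1,3)
  grid max=3 at (0,3)

(0,3) (1,3)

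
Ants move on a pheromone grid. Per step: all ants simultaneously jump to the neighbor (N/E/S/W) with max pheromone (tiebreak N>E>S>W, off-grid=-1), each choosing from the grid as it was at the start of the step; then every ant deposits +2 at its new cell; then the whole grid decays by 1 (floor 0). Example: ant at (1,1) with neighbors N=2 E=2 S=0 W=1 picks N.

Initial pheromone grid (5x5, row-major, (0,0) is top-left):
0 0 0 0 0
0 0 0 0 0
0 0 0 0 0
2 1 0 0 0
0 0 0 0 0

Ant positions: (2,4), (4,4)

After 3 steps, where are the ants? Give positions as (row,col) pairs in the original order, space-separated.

Step 1: ant0:(2,4)->N->(1,4) | ant1:(4,4)->N->(3,4)
  grid max=1 at (1,4)
Step 2: ant0:(1,4)->N->(0,4) | ant1:(3,4)->N->(2,4)
  grid max=1 at (0,4)
Step 3: ant0:(0,4)->S->(1,4) | ant1:(2,4)->N->(1,4)
  grid max=3 at (1,4)

(1,4) (1,4)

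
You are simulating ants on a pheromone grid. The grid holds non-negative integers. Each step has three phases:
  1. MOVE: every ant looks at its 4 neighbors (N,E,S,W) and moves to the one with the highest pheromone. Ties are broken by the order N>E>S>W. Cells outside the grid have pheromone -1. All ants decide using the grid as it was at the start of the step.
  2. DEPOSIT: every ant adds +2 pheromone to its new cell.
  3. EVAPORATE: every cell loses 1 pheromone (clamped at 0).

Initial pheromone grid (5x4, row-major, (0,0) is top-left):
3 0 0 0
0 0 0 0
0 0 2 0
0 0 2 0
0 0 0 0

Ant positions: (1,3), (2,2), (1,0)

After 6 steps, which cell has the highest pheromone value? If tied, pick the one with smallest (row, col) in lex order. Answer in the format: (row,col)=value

Step 1: ant0:(1,3)->N->(0,3) | ant1:(2,2)->S->(3,2) | ant2:(1,0)->N->(0,0)
  grid max=4 at (0,0)
Step 2: ant0:(0,3)->S->(1,3) | ant1:(3,2)->N->(2,2) | ant2:(0,0)->E->(0,1)
  grid max=3 at (0,0)
Step 3: ant0:(1,3)->N->(0,3) | ant1:(2,2)->S->(3,2) | ant2:(0,1)->W->(0,0)
  grid max=4 at (0,0)
Step 4: ant0:(0,3)->S->(1,3) | ant1:(3,2)->N->(2,2) | ant2:(0,0)->E->(0,1)
  grid max=3 at (0,0)
Step 5: ant0:(1,3)->N->(0,3) | ant1:(2,2)->S->(3,2) | ant2:(0,1)->W->(0,0)
  grid max=4 at (0,0)
Step 6: ant0:(0,3)->S->(1,3) | ant1:(3,2)->N->(2,2) | ant2:(0,0)->E->(0,1)
  grid max=3 at (0,0)
Final grid:
  3 1 0 0
  0 0 0 1
  0 0 2 0
  0 0 2 0
  0 0 0 0
Max pheromone 3 at (0,0)

Answer: (0,0)=3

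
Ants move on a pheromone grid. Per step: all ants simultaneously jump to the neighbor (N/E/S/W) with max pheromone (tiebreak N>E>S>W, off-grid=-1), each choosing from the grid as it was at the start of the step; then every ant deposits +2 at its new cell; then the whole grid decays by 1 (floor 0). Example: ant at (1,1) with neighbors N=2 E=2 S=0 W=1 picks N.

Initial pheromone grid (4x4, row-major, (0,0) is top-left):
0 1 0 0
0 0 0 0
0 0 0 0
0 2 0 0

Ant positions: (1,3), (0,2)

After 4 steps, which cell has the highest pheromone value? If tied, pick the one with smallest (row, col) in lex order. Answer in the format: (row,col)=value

Answer: (0,1)=1

Derivation:
Step 1: ant0:(1,3)->N->(0,3) | ant1:(0,2)->W->(0,1)
  grid max=2 at (0,1)
Step 2: ant0:(0,3)->S->(1,3) | ant1:(0,1)->E->(0,2)
  grid max=1 at (0,1)
Step 3: ant0:(1,3)->N->(0,3) | ant1:(0,2)->W->(0,1)
  grid max=2 at (0,1)
Step 4: ant0:(0,3)->S->(1,3) | ant1:(0,1)->E->(0,2)
  grid max=1 at (0,1)
Final grid:
  0 1 1 0
  0 0 0 1
  0 0 0 0
  0 0 0 0
Max pheromone 1 at (0,1)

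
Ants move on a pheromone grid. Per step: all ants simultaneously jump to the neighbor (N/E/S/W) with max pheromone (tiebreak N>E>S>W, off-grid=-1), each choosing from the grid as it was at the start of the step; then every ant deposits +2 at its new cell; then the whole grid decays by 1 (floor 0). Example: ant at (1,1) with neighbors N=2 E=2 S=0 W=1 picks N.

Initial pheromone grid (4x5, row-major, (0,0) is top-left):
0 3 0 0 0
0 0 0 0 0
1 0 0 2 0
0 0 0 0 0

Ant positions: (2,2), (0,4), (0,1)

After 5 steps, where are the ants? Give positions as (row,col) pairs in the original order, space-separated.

Step 1: ant0:(2,2)->E->(2,3) | ant1:(0,4)->S->(1,4) | ant2:(0,1)->E->(0,2)
  grid max=3 at (2,3)
Step 2: ant0:(2,3)->N->(1,3) | ant1:(1,4)->N->(0,4) | ant2:(0,2)->W->(0,1)
  grid max=3 at (0,1)
Step 3: ant0:(1,3)->S->(2,3) | ant1:(0,4)->S->(1,4) | ant2:(0,1)->E->(0,2)
  grid max=3 at (2,3)
Step 4: ant0:(2,3)->N->(1,3) | ant1:(1,4)->N->(0,4) | ant2:(0,2)->W->(0,1)
  grid max=3 at (0,1)
Step 5: ant0:(1,3)->S->(2,3) | ant1:(0,4)->S->(1,4) | ant2:(0,1)->E->(0,2)
  grid max=3 at (2,3)

(2,3) (1,4) (0,2)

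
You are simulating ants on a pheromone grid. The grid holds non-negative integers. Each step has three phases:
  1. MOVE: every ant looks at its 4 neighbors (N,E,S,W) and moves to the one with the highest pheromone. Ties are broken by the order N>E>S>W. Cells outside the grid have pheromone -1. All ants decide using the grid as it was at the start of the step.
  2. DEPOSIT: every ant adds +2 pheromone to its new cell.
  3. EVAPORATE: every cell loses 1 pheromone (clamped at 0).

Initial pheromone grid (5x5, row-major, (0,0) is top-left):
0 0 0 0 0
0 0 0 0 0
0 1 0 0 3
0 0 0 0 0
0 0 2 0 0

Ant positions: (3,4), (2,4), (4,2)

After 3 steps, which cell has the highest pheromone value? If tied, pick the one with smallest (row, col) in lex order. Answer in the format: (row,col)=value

Answer: (2,4)=6

Derivation:
Step 1: ant0:(3,4)->N->(2,4) | ant1:(2,4)->N->(1,4) | ant2:(4,2)->N->(3,2)
  grid max=4 at (2,4)
Step 2: ant0:(2,4)->N->(1,4) | ant1:(1,4)->S->(2,4) | ant2:(3,2)->S->(4,2)
  grid max=5 at (2,4)
Step 3: ant0:(1,4)->S->(2,4) | ant1:(2,4)->N->(1,4) | ant2:(4,2)->N->(3,2)
  grid max=6 at (2,4)
Final grid:
  0 0 0 0 0
  0 0 0 0 3
  0 0 0 0 6
  0 0 1 0 0
  0 0 1 0 0
Max pheromone 6 at (2,4)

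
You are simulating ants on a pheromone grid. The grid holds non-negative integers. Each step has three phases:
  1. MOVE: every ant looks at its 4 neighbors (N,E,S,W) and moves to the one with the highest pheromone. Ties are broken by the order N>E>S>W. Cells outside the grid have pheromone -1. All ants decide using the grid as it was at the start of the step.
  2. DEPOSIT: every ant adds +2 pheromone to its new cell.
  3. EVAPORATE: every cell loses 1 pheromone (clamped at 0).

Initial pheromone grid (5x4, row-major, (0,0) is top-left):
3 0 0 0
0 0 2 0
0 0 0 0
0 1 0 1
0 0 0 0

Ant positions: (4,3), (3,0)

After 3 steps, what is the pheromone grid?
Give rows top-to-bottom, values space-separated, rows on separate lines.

After step 1: ants at (3,3),(3,1)
  2 0 0 0
  0 0 1 0
  0 0 0 0
  0 2 0 2
  0 0 0 0
After step 2: ants at (2,3),(2,1)
  1 0 0 0
  0 0 0 0
  0 1 0 1
  0 1 0 1
  0 0 0 0
After step 3: ants at (3,3),(3,1)
  0 0 0 0
  0 0 0 0
  0 0 0 0
  0 2 0 2
  0 0 0 0

0 0 0 0
0 0 0 0
0 0 0 0
0 2 0 2
0 0 0 0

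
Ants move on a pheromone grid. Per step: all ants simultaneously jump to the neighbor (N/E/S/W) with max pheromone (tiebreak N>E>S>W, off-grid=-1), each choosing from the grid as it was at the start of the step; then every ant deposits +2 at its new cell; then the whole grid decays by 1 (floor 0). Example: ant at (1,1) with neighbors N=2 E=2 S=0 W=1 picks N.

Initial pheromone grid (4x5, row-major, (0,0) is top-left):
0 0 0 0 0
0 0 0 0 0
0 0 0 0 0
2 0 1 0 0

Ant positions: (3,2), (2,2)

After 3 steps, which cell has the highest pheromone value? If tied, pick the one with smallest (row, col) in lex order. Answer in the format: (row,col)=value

Answer: (3,2)=4

Derivation:
Step 1: ant0:(3,2)->N->(2,2) | ant1:(2,2)->S->(3,2)
  grid max=2 at (3,2)
Step 2: ant0:(2,2)->S->(3,2) | ant1:(3,2)->N->(2,2)
  grid max=3 at (3,2)
Step 3: ant0:(3,2)->N->(2,2) | ant1:(2,2)->S->(3,2)
  grid max=4 at (3,2)
Final grid:
  0 0 0 0 0
  0 0 0 0 0
  0 0 3 0 0
  0 0 4 0 0
Max pheromone 4 at (3,2)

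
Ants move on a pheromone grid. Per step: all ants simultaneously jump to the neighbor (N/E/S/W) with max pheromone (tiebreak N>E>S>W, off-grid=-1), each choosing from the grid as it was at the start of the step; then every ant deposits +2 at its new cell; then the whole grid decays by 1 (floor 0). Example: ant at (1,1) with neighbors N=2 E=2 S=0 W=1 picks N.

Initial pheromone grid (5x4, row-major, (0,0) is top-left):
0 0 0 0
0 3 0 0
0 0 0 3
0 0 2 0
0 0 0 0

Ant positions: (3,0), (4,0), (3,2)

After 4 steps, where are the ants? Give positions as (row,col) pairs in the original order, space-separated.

Step 1: ant0:(3,0)->N->(2,0) | ant1:(4,0)->N->(3,0) | ant2:(3,2)->N->(2,2)
  grid max=2 at (1,1)
Step 2: ant0:(2,0)->S->(3,0) | ant1:(3,0)->N->(2,0) | ant2:(2,2)->E->(2,3)
  grid max=3 at (2,3)
Step 3: ant0:(3,0)->N->(2,0) | ant1:(2,0)->S->(3,0) | ant2:(2,3)->N->(1,3)
  grid max=3 at (2,0)
Step 4: ant0:(2,0)->S->(3,0) | ant1:(3,0)->N->(2,0) | ant2:(1,3)->S->(2,3)
  grid max=4 at (2,0)

(3,0) (2,0) (2,3)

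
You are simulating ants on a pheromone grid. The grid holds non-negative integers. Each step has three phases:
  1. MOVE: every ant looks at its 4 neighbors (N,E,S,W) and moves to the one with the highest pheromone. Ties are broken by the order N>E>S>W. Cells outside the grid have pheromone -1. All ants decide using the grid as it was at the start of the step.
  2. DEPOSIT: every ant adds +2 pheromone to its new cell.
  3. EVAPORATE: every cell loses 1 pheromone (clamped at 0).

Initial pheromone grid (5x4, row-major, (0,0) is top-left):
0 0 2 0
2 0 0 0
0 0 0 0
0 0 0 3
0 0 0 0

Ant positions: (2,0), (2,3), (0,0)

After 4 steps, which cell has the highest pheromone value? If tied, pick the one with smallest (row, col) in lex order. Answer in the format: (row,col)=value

Step 1: ant0:(2,0)->N->(1,0) | ant1:(2,3)->S->(3,3) | ant2:(0,0)->S->(1,0)
  grid max=5 at (1,0)
Step 2: ant0:(1,0)->N->(0,0) | ant1:(3,3)->N->(2,3) | ant2:(1,0)->N->(0,0)
  grid max=4 at (1,0)
Step 3: ant0:(0,0)->S->(1,0) | ant1:(2,3)->S->(3,3) | ant2:(0,0)->S->(1,0)
  grid max=7 at (1,0)
Step 4: ant0:(1,0)->N->(0,0) | ant1:(3,3)->N->(2,3) | ant2:(1,0)->N->(0,0)
  grid max=6 at (1,0)
Final grid:
  5 0 0 0
  6 0 0 0
  0 0 0 1
  0 0 0 3
  0 0 0 0
Max pheromone 6 at (1,0)

Answer: (1,0)=6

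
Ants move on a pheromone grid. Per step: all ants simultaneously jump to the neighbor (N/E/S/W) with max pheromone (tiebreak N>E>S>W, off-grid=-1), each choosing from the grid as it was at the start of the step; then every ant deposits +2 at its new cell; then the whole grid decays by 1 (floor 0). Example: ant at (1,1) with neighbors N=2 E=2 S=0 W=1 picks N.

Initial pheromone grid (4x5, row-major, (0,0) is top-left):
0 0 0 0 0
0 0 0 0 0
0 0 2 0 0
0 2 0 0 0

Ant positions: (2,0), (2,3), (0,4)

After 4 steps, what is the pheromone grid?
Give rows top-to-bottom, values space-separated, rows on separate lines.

After step 1: ants at (1,0),(2,2),(1,4)
  0 0 0 0 0
  1 0 0 0 1
  0 0 3 0 0
  0 1 0 0 0
After step 2: ants at (0,0),(1,2),(0,4)
  1 0 0 0 1
  0 0 1 0 0
  0 0 2 0 0
  0 0 0 0 0
After step 3: ants at (0,1),(2,2),(1,4)
  0 1 0 0 0
  0 0 0 0 1
  0 0 3 0 0
  0 0 0 0 0
After step 4: ants at (0,2),(1,2),(0,4)
  0 0 1 0 1
  0 0 1 0 0
  0 0 2 0 0
  0 0 0 0 0

0 0 1 0 1
0 0 1 0 0
0 0 2 0 0
0 0 0 0 0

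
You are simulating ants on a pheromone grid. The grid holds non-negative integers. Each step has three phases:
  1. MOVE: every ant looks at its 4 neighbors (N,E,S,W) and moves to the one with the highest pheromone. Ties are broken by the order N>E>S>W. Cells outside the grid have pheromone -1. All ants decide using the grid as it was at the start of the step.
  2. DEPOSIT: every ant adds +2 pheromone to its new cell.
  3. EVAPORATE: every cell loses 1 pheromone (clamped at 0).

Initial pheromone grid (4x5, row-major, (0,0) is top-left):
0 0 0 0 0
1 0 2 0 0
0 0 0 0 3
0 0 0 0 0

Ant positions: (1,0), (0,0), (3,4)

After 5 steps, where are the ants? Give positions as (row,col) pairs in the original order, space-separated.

Step 1: ant0:(1,0)->N->(0,0) | ant1:(0,0)->S->(1,0) | ant2:(3,4)->N->(2,4)
  grid max=4 at (2,4)
Step 2: ant0:(0,0)->S->(1,0) | ant1:(1,0)->N->(0,0) | ant2:(2,4)->N->(1,4)
  grid max=3 at (1,0)
Step 3: ant0:(1,0)->N->(0,0) | ant1:(0,0)->S->(1,0) | ant2:(1,4)->S->(2,4)
  grid max=4 at (1,0)
Step 4: ant0:(0,0)->S->(1,0) | ant1:(1,0)->N->(0,0) | ant2:(2,4)->N->(1,4)
  grid max=5 at (1,0)
Step 5: ant0:(1,0)->N->(0,0) | ant1:(0,0)->S->(1,0) | ant2:(1,4)->S->(2,4)
  grid max=6 at (1,0)

(0,0) (1,0) (2,4)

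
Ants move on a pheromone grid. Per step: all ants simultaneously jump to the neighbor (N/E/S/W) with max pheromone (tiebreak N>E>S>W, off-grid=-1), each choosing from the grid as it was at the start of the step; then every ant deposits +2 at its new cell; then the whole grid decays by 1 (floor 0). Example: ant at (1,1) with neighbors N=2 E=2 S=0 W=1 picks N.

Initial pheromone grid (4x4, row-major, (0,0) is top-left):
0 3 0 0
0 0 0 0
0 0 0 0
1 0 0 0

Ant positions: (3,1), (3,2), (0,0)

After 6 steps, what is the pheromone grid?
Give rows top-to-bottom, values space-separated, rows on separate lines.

After step 1: ants at (3,0),(2,2),(0,1)
  0 4 0 0
  0 0 0 0
  0 0 1 0
  2 0 0 0
After step 2: ants at (2,0),(1,2),(0,2)
  0 3 1 0
  0 0 1 0
  1 0 0 0
  1 0 0 0
After step 3: ants at (3,0),(0,2),(0,1)
  0 4 2 0
  0 0 0 0
  0 0 0 0
  2 0 0 0
After step 4: ants at (2,0),(0,1),(0,2)
  0 5 3 0
  0 0 0 0
  1 0 0 0
  1 0 0 0
After step 5: ants at (3,0),(0,2),(0,1)
  0 6 4 0
  0 0 0 0
  0 0 0 0
  2 0 0 0
After step 6: ants at (2,0),(0,1),(0,2)
  0 7 5 0
  0 0 0 0
  1 0 0 0
  1 0 0 0

0 7 5 0
0 0 0 0
1 0 0 0
1 0 0 0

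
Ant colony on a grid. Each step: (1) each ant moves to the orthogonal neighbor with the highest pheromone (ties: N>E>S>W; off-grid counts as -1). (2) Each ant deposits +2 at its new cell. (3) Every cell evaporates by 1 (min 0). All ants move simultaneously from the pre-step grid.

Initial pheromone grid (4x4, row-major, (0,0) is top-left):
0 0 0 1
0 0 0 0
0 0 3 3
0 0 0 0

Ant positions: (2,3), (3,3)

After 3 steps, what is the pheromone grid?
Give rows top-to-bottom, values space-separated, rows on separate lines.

After step 1: ants at (2,2),(2,3)
  0 0 0 0
  0 0 0 0
  0 0 4 4
  0 0 0 0
After step 2: ants at (2,3),(2,2)
  0 0 0 0
  0 0 0 0
  0 0 5 5
  0 0 0 0
After step 3: ants at (2,2),(2,3)
  0 0 0 0
  0 0 0 0
  0 0 6 6
  0 0 0 0

0 0 0 0
0 0 0 0
0 0 6 6
0 0 0 0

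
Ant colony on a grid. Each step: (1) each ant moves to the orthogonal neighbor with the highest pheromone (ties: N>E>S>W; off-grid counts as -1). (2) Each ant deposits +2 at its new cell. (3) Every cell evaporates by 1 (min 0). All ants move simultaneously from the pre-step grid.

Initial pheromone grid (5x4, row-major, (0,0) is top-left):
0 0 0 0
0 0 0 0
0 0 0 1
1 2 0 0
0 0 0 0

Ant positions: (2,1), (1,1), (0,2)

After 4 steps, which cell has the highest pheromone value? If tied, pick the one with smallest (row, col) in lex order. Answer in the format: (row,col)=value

Answer: (1,3)=3

Derivation:
Step 1: ant0:(2,1)->S->(3,1) | ant1:(1,1)->N->(0,1) | ant2:(0,2)->E->(0,3)
  grid max=3 at (3,1)
Step 2: ant0:(3,1)->N->(2,1) | ant1:(0,1)->E->(0,2) | ant2:(0,3)->S->(1,3)
  grid max=2 at (3,1)
Step 3: ant0:(2,1)->S->(3,1) | ant1:(0,2)->E->(0,3) | ant2:(1,3)->N->(0,3)
  grid max=3 at (0,3)
Step 4: ant0:(3,1)->N->(2,1) | ant1:(0,3)->S->(1,3) | ant2:(0,3)->S->(1,3)
  grid max=3 at (1,3)
Final grid:
  0 0 0 2
  0 0 0 3
  0 1 0 0
  0 2 0 0
  0 0 0 0
Max pheromone 3 at (1,3)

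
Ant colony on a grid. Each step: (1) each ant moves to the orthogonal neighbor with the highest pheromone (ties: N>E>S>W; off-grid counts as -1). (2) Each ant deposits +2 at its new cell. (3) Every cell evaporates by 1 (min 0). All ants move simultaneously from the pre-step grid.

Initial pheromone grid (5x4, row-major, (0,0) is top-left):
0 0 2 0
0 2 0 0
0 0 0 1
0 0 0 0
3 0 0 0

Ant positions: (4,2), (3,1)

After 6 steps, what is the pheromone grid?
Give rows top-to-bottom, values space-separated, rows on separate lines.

After step 1: ants at (3,2),(2,1)
  0 0 1 0
  0 1 0 0
  0 1 0 0
  0 0 1 0
  2 0 0 0
After step 2: ants at (2,2),(1,1)
  0 0 0 0
  0 2 0 0
  0 0 1 0
  0 0 0 0
  1 0 0 0
After step 3: ants at (1,2),(0,1)
  0 1 0 0
  0 1 1 0
  0 0 0 0
  0 0 0 0
  0 0 0 0
After step 4: ants at (1,1),(1,1)
  0 0 0 0
  0 4 0 0
  0 0 0 0
  0 0 0 0
  0 0 0 0
After step 5: ants at (0,1),(0,1)
  0 3 0 0
  0 3 0 0
  0 0 0 0
  0 0 0 0
  0 0 0 0
After step 6: ants at (1,1),(1,1)
  0 2 0 0
  0 6 0 0
  0 0 0 0
  0 0 0 0
  0 0 0 0

0 2 0 0
0 6 0 0
0 0 0 0
0 0 0 0
0 0 0 0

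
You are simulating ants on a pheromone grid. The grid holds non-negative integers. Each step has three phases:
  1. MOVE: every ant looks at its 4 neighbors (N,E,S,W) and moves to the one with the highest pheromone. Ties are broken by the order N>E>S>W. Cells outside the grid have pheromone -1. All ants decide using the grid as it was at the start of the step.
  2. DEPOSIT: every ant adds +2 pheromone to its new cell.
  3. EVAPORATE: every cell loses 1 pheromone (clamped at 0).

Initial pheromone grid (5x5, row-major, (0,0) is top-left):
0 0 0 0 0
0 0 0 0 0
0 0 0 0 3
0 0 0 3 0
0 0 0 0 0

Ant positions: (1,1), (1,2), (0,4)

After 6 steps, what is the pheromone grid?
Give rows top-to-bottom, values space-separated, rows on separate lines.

After step 1: ants at (0,1),(0,2),(1,4)
  0 1 1 0 0
  0 0 0 0 1
  0 0 0 0 2
  0 0 0 2 0
  0 0 0 0 0
After step 2: ants at (0,2),(0,1),(2,4)
  0 2 2 0 0
  0 0 0 0 0
  0 0 0 0 3
  0 0 0 1 0
  0 0 0 0 0
After step 3: ants at (0,1),(0,2),(1,4)
  0 3 3 0 0
  0 0 0 0 1
  0 0 0 0 2
  0 0 0 0 0
  0 0 0 0 0
After step 4: ants at (0,2),(0,1),(2,4)
  0 4 4 0 0
  0 0 0 0 0
  0 0 0 0 3
  0 0 0 0 0
  0 0 0 0 0
After step 5: ants at (0,1),(0,2),(1,4)
  0 5 5 0 0
  0 0 0 0 1
  0 0 0 0 2
  0 0 0 0 0
  0 0 0 0 0
After step 6: ants at (0,2),(0,1),(2,4)
  0 6 6 0 0
  0 0 0 0 0
  0 0 0 0 3
  0 0 0 0 0
  0 0 0 0 0

0 6 6 0 0
0 0 0 0 0
0 0 0 0 3
0 0 0 0 0
0 0 0 0 0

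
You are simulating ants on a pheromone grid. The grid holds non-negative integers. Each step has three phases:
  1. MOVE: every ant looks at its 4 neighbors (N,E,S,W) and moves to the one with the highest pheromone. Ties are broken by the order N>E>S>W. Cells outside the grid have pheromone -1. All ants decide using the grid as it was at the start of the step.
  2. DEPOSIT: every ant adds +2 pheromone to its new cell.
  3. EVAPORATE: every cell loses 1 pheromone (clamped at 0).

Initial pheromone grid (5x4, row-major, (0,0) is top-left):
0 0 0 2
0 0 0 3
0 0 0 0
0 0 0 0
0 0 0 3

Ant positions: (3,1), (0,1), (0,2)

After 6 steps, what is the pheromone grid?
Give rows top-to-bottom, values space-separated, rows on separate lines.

After step 1: ants at (2,1),(0,2),(0,3)
  0 0 1 3
  0 0 0 2
  0 1 0 0
  0 0 0 0
  0 0 0 2
After step 2: ants at (1,1),(0,3),(1,3)
  0 0 0 4
  0 1 0 3
  0 0 0 0
  0 0 0 0
  0 0 0 1
After step 3: ants at (0,1),(1,3),(0,3)
  0 1 0 5
  0 0 0 4
  0 0 0 0
  0 0 0 0
  0 0 0 0
After step 4: ants at (0,2),(0,3),(1,3)
  0 0 1 6
  0 0 0 5
  0 0 0 0
  0 0 0 0
  0 0 0 0
After step 5: ants at (0,3),(1,3),(0,3)
  0 0 0 9
  0 0 0 6
  0 0 0 0
  0 0 0 0
  0 0 0 0
After step 6: ants at (1,3),(0,3),(1,3)
  0 0 0 10
  0 0 0 9
  0 0 0 0
  0 0 0 0
  0 0 0 0

0 0 0 10
0 0 0 9
0 0 0 0
0 0 0 0
0 0 0 0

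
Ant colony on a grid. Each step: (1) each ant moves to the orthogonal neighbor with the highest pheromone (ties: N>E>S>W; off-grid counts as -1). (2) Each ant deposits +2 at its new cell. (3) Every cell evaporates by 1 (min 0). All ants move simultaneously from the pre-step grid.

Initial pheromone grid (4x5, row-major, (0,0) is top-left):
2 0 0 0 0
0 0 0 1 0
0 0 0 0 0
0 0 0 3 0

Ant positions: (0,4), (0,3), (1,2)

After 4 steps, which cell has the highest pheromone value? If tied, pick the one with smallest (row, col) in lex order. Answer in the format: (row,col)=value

Step 1: ant0:(0,4)->S->(1,4) | ant1:(0,3)->S->(1,3) | ant2:(1,2)->E->(1,3)
  grid max=4 at (1,3)
Step 2: ant0:(1,4)->W->(1,3) | ant1:(1,3)->E->(1,4) | ant2:(1,3)->E->(1,4)
  grid max=5 at (1,3)
Step 3: ant0:(1,3)->E->(1,4) | ant1:(1,4)->W->(1,3) | ant2:(1,4)->W->(1,3)
  grid max=8 at (1,3)
Step 4: ant0:(1,4)->W->(1,3) | ant1:(1,3)->E->(1,4) | ant2:(1,3)->E->(1,4)
  grid max=9 at (1,3)
Final grid:
  0 0 0 0 0
  0 0 0 9 8
  0 0 0 0 0
  0 0 0 0 0
Max pheromone 9 at (1,3)

Answer: (1,3)=9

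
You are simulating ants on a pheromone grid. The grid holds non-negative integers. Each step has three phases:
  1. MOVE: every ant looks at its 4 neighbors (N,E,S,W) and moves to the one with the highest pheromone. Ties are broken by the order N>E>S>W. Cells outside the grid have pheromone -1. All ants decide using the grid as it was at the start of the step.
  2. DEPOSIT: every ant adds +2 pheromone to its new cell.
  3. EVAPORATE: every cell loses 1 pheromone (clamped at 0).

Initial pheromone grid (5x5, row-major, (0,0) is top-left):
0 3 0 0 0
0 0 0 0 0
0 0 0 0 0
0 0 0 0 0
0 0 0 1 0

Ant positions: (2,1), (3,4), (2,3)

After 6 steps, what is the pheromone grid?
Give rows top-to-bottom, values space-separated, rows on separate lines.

After step 1: ants at (1,1),(2,4),(1,3)
  0 2 0 0 0
  0 1 0 1 0
  0 0 0 0 1
  0 0 0 0 0
  0 0 0 0 0
After step 2: ants at (0,1),(1,4),(0,3)
  0 3 0 1 0
  0 0 0 0 1
  0 0 0 0 0
  0 0 0 0 0
  0 0 0 0 0
After step 3: ants at (0,2),(0,4),(0,4)
  0 2 1 0 3
  0 0 0 0 0
  0 0 0 0 0
  0 0 0 0 0
  0 0 0 0 0
After step 4: ants at (0,1),(1,4),(1,4)
  0 3 0 0 2
  0 0 0 0 3
  0 0 0 0 0
  0 0 0 0 0
  0 0 0 0 0
After step 5: ants at (0,2),(0,4),(0,4)
  0 2 1 0 5
  0 0 0 0 2
  0 0 0 0 0
  0 0 0 0 0
  0 0 0 0 0
After step 6: ants at (0,1),(1,4),(1,4)
  0 3 0 0 4
  0 0 0 0 5
  0 0 0 0 0
  0 0 0 0 0
  0 0 0 0 0

0 3 0 0 4
0 0 0 0 5
0 0 0 0 0
0 0 0 0 0
0 0 0 0 0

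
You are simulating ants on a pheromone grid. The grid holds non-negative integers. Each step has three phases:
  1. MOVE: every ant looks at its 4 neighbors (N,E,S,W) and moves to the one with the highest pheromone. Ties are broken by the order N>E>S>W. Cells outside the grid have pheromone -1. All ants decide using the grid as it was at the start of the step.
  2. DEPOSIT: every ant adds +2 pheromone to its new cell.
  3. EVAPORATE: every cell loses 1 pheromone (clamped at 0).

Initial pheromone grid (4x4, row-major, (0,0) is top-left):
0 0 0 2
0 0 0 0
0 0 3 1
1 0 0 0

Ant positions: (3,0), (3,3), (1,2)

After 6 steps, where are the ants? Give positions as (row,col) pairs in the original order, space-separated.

Step 1: ant0:(3,0)->N->(2,0) | ant1:(3,3)->N->(2,3) | ant2:(1,2)->S->(2,2)
  grid max=4 at (2,2)
Step 2: ant0:(2,0)->N->(1,0) | ant1:(2,3)->W->(2,2) | ant2:(2,2)->E->(2,3)
  grid max=5 at (2,2)
Step 3: ant0:(1,0)->N->(0,0) | ant1:(2,2)->E->(2,3) | ant2:(2,3)->W->(2,2)
  grid max=6 at (2,2)
Step 4: ant0:(0,0)->E->(0,1) | ant1:(2,3)->W->(2,2) | ant2:(2,2)->E->(2,3)
  grid max=7 at (2,2)
Step 5: ant0:(0,1)->E->(0,2) | ant1:(2,2)->E->(2,3) | ant2:(2,3)->W->(2,2)
  grid max=8 at (2,2)
Step 6: ant0:(0,2)->E->(0,3) | ant1:(2,3)->W->(2,2) | ant2:(2,2)->E->(2,3)
  grid max=9 at (2,2)

(0,3) (2,2) (2,3)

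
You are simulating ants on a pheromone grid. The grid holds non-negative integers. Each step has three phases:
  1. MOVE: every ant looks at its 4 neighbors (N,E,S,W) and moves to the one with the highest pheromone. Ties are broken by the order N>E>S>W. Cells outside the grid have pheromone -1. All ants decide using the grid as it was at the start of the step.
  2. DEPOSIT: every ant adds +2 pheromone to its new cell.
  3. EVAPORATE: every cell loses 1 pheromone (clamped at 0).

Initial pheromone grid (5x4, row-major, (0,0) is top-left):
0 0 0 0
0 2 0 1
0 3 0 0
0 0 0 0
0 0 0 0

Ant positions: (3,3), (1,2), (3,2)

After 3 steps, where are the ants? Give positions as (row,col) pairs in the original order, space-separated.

Step 1: ant0:(3,3)->N->(2,3) | ant1:(1,2)->W->(1,1) | ant2:(3,2)->N->(2,2)
  grid max=3 at (1,1)
Step 2: ant0:(2,3)->W->(2,2) | ant1:(1,1)->S->(2,1) | ant2:(2,2)->W->(2,1)
  grid max=5 at (2,1)
Step 3: ant0:(2,2)->W->(2,1) | ant1:(2,1)->N->(1,1) | ant2:(2,1)->N->(1,1)
  grid max=6 at (2,1)

(2,1) (1,1) (1,1)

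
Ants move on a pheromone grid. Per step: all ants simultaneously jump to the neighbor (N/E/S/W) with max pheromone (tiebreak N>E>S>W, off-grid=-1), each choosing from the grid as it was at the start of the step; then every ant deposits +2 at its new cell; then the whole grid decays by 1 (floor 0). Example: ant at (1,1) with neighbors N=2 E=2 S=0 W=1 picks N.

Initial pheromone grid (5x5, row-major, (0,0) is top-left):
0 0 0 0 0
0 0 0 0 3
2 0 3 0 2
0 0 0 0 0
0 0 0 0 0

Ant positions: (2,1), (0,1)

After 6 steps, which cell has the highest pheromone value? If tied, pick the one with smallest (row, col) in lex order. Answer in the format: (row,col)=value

Answer: (2,2)=3

Derivation:
Step 1: ant0:(2,1)->E->(2,2) | ant1:(0,1)->E->(0,2)
  grid max=4 at (2,2)
Step 2: ant0:(2,2)->N->(1,2) | ant1:(0,2)->E->(0,3)
  grid max=3 at (2,2)
Step 3: ant0:(1,2)->S->(2,2) | ant1:(0,3)->E->(0,4)
  grid max=4 at (2,2)
Step 4: ant0:(2,2)->N->(1,2) | ant1:(0,4)->S->(1,4)
  grid max=3 at (2,2)
Step 5: ant0:(1,2)->S->(2,2) | ant1:(1,4)->N->(0,4)
  grid max=4 at (2,2)
Step 6: ant0:(2,2)->N->(1,2) | ant1:(0,4)->S->(1,4)
  grid max=3 at (2,2)
Final grid:
  0 0 0 0 0
  0 0 1 0 1
  0 0 3 0 0
  0 0 0 0 0
  0 0 0 0 0
Max pheromone 3 at (2,2)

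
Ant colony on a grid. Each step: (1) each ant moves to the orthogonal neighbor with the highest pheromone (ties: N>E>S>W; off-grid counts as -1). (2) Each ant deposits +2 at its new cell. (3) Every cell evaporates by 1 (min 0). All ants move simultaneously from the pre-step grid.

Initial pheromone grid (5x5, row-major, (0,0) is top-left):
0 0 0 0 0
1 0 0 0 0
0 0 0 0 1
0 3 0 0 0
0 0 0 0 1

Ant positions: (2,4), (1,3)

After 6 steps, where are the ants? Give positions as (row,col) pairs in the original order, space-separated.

Step 1: ant0:(2,4)->N->(1,4) | ant1:(1,3)->N->(0,3)
  grid max=2 at (3,1)
Step 2: ant0:(1,4)->N->(0,4) | ant1:(0,3)->E->(0,4)
  grid max=3 at (0,4)
Step 3: ant0:(0,4)->S->(1,4) | ant1:(0,4)->S->(1,4)
  grid max=3 at (1,4)
Step 4: ant0:(1,4)->N->(0,4) | ant1:(1,4)->N->(0,4)
  grid max=5 at (0,4)
Step 5: ant0:(0,4)->S->(1,4) | ant1:(0,4)->S->(1,4)
  grid max=5 at (1,4)
Step 6: ant0:(1,4)->N->(0,4) | ant1:(1,4)->N->(0,4)
  grid max=7 at (0,4)

(0,4) (0,4)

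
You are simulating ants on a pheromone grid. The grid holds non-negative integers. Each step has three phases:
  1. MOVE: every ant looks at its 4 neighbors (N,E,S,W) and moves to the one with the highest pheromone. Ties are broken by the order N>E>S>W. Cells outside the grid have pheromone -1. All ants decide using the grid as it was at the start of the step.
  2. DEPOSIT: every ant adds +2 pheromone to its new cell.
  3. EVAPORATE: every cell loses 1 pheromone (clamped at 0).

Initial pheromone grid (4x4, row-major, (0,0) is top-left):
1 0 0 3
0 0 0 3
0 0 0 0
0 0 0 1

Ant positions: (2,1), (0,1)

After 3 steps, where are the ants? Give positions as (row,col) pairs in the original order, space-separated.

Step 1: ant0:(2,1)->N->(1,1) | ant1:(0,1)->W->(0,0)
  grid max=2 at (0,0)
Step 2: ant0:(1,1)->N->(0,1) | ant1:(0,0)->E->(0,1)
  grid max=3 at (0,1)
Step 3: ant0:(0,1)->W->(0,0) | ant1:(0,1)->W->(0,0)
  grid max=4 at (0,0)

(0,0) (0,0)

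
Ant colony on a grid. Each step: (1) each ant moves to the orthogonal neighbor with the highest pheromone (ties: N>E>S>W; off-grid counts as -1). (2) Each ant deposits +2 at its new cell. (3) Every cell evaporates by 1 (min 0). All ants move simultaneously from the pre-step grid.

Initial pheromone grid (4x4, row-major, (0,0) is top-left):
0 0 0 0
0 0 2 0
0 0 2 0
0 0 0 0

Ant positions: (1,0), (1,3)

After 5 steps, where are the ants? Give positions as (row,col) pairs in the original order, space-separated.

Step 1: ant0:(1,0)->N->(0,0) | ant1:(1,3)->W->(1,2)
  grid max=3 at (1,2)
Step 2: ant0:(0,0)->E->(0,1) | ant1:(1,2)->S->(2,2)
  grid max=2 at (1,2)
Step 3: ant0:(0,1)->E->(0,2) | ant1:(2,2)->N->(1,2)
  grid max=3 at (1,2)
Step 4: ant0:(0,2)->S->(1,2) | ant1:(1,2)->N->(0,2)
  grid max=4 at (1,2)
Step 5: ant0:(1,2)->N->(0,2) | ant1:(0,2)->S->(1,2)
  grid max=5 at (1,2)

(0,2) (1,2)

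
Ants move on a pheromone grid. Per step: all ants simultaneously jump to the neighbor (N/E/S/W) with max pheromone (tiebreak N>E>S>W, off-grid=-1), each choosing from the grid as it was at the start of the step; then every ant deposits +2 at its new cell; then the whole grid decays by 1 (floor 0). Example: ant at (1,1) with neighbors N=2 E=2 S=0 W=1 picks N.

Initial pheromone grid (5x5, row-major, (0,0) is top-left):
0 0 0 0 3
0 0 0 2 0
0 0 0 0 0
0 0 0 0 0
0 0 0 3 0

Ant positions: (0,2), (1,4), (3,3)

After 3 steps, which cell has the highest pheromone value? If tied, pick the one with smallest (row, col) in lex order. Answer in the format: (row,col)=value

Step 1: ant0:(0,2)->E->(0,3) | ant1:(1,4)->N->(0,4) | ant2:(3,3)->S->(4,3)
  grid max=4 at (0,4)
Step 2: ant0:(0,3)->E->(0,4) | ant1:(0,4)->W->(0,3) | ant2:(4,3)->N->(3,3)
  grid max=5 at (0,4)
Step 3: ant0:(0,4)->W->(0,3) | ant1:(0,3)->E->(0,4) | ant2:(3,3)->S->(4,3)
  grid max=6 at (0,4)
Final grid:
  0 0 0 3 6
  0 0 0 0 0
  0 0 0 0 0
  0 0 0 0 0
  0 0 0 4 0
Max pheromone 6 at (0,4)

Answer: (0,4)=6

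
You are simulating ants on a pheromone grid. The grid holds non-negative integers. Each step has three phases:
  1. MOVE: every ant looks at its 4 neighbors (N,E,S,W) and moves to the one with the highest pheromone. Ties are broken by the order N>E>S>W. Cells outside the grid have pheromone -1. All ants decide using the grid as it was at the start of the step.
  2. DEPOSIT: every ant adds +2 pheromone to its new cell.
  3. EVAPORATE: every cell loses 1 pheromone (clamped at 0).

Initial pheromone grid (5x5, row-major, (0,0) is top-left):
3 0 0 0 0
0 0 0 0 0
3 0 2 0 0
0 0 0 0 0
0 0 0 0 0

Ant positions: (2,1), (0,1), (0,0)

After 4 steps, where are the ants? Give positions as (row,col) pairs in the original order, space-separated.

Step 1: ant0:(2,1)->W->(2,0) | ant1:(0,1)->W->(0,0) | ant2:(0,0)->E->(0,1)
  grid max=4 at (0,0)
Step 2: ant0:(2,0)->N->(1,0) | ant1:(0,0)->E->(0,1) | ant2:(0,1)->W->(0,0)
  grid max=5 at (0,0)
Step 3: ant0:(1,0)->N->(0,0) | ant1:(0,1)->W->(0,0) | ant2:(0,0)->E->(0,1)
  grid max=8 at (0,0)
Step 4: ant0:(0,0)->E->(0,1) | ant1:(0,0)->E->(0,1) | ant2:(0,1)->W->(0,0)
  grid max=9 at (0,0)

(0,1) (0,1) (0,0)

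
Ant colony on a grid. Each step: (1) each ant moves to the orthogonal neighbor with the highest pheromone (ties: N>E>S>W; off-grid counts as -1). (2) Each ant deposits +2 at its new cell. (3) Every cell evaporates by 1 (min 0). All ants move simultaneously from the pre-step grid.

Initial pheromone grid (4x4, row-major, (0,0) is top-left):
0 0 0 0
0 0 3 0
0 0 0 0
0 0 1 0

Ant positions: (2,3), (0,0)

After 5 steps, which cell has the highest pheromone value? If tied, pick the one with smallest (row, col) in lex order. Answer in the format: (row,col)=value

Answer: (1,2)=6

Derivation:
Step 1: ant0:(2,3)->N->(1,3) | ant1:(0,0)->E->(0,1)
  grid max=2 at (1,2)
Step 2: ant0:(1,3)->W->(1,2) | ant1:(0,1)->E->(0,2)
  grid max=3 at (1,2)
Step 3: ant0:(1,2)->N->(0,2) | ant1:(0,2)->S->(1,2)
  grid max=4 at (1,2)
Step 4: ant0:(0,2)->S->(1,2) | ant1:(1,2)->N->(0,2)
  grid max=5 at (1,2)
Step 5: ant0:(1,2)->N->(0,2) | ant1:(0,2)->S->(1,2)
  grid max=6 at (1,2)
Final grid:
  0 0 4 0
  0 0 6 0
  0 0 0 0
  0 0 0 0
Max pheromone 6 at (1,2)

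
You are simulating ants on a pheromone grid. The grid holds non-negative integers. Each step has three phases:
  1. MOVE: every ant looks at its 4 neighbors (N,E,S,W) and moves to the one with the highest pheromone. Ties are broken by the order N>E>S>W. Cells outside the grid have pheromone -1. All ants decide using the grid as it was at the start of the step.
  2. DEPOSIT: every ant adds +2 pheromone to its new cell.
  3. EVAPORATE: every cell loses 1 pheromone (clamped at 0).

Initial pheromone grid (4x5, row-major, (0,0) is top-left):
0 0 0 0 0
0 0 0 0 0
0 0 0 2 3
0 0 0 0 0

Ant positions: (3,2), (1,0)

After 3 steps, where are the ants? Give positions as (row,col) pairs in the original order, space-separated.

Step 1: ant0:(3,2)->N->(2,2) | ant1:(1,0)->N->(0,0)
  grid max=2 at (2,4)
Step 2: ant0:(2,2)->E->(2,3) | ant1:(0,0)->E->(0,1)
  grid max=2 at (2,3)
Step 3: ant0:(2,3)->E->(2,4) | ant1:(0,1)->E->(0,2)
  grid max=2 at (2,4)

(2,4) (0,2)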